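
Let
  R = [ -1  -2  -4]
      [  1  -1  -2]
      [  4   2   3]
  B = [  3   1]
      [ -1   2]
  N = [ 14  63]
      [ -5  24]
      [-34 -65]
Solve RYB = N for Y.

Y = [[-3, -1], [1, -2], [-3, -5]]

Isolating Y: multiply by R⁻¹ from the left and B⁻¹ from the right, so Y = R⁻¹NB⁻¹.
det R = -3; the adjugate gives R⁻¹ = [[-1/3, 2/3, 0], [11/3, -13/3, 2], [-2, 2, -1]].
det B = 7; the adjugate gives B⁻¹ = [[2/7, -1/7], [1/7, 3/7]].
R⁻¹N = [[-8, -5], [5, -3], [-4, -13]].
Y = (R⁻¹N)B⁻¹ = [[-3, -1], [1, -2], [-3, -5]].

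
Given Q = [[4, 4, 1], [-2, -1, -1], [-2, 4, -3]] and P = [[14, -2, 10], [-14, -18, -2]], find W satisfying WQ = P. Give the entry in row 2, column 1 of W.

Q is on the right of W, so right-multiply by Q⁻¹: W = PQ⁻¹.
Q has determinant 2; Q⁻¹ = [[7/2, 8, -3/2], [-2, -5, 1], [-5, -12, 2]].
W = PQ⁻¹ = [[14, -2, 10], [-14, -18, -2]] · [[7/2, 8, -3/2], [-2, -5, 1], [-5, -12, 2]] = [[3, 2, -3], [-3, 2, -1]].

-3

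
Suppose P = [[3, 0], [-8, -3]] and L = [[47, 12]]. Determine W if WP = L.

W = [[5, -4]]

P is on the right of W, so right-multiply by P⁻¹: W = LP⁻¹.
det P = -9; the adjugate gives P⁻¹ = [[1/3, 0], [-8/9, -1/3]].
W = LP⁻¹ = [[47, 12]] · [[1/3, 0], [-8/9, -1/3]] = [[5, -4]].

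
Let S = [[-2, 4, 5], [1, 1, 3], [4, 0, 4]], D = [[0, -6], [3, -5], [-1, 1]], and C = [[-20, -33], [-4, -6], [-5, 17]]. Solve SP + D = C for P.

SP = C − D = [[-20, -27], [-7, -1], [-4, 16]].
Left-multiplying both sides by S⁻¹ gives P = S⁻¹(C − D).
det S = 4; the adjugate gives S⁻¹ = [[1, -4, 7/4], [2, -7, 11/4], [-1, 4, -3/2]].
P = S⁻¹(C − D) = [[1, 5], [-2, -3], [-2, -1]].

P = [[1, 5], [-2, -3], [-2, -1]]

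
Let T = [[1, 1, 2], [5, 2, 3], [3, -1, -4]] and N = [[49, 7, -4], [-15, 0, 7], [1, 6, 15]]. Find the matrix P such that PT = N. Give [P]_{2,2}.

T is on the right of P, so right-multiply by T⁻¹: P = NT⁻¹.
T has determinant 2; T⁻¹ = [[-5/2, 1, -1/2], [29/2, -5, 7/2], [-11/2, 2, -3/2]].
P = NT⁻¹ = [[49, 7, -4], [-15, 0, 7], [1, 6, 15]] · [[-5/2, 1, -1/2], [29/2, -5, 7/2], [-11/2, 2, -3/2]] = [[1, 6, 6], [-1, -1, -3], [2, 1, -2]].

-1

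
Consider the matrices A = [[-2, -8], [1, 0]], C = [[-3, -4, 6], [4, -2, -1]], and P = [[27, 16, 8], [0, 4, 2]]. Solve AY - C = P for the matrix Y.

Y = [[4, 2, 1], [-4, -2, -2]]

AY = P + C = [[24, 12, 14], [4, 2, 1]].
A is on the left of Y, so left-multiply by A⁻¹: Y = A⁻¹(P + C).
A has determinant 8; A⁻¹ = [[0, 1], [-1/8, -1/4]].
Y = A⁻¹(P + C) = [[4, 2, 1], [-4, -2, -2]].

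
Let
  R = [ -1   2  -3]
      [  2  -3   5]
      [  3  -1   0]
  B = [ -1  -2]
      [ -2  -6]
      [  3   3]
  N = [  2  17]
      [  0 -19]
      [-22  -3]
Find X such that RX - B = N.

X = [[-5, 0], [4, 0], [4, -5]]

RX = N + B = [[1, 15], [-2, -25], [-19, 0]].
Left-multiplying both sides by R⁻¹ gives X = R⁻¹(N + B).
det R = 4, so R⁻¹ = [[5/4, 3/4, 1/4], [15/4, 9/4, -1/4], [7/4, 5/4, -1/4]].
X = R⁻¹(N + B) = [[-5, 0], [4, 0], [4, -5]].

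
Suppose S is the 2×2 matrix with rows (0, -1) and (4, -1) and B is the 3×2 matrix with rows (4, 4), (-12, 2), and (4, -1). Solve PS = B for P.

P = [[-5, 1], [1, -3], [0, 1]]

S is on the right of P, so right-multiply by S⁻¹: P = BS⁻¹.
det S = 4, so S⁻¹ = [[-1/4, 1/4], [-1, 0]].
P = BS⁻¹ = [[4, 4], [-12, 2], [4, -1]] · [[-1/4, 1/4], [-1, 0]] = [[-5, 1], [1, -3], [0, 1]].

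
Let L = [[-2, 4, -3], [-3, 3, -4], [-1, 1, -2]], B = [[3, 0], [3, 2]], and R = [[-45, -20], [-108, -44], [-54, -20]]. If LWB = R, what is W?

W = [[1, 5], [3, 3], [5, 4]]

Left-multiply by L⁻¹ and right-multiply by B⁻¹: W = L⁻¹RB⁻¹.
det L = -4, so L⁻¹ = [[1/2, -5/4, 7/4], [1/2, -1/4, -1/4], [0, 1/2, -3/2]].
B has determinant 6; B⁻¹ = [[1/3, 0], [-1/2, 1/2]].
L⁻¹R = [[18, 10], [18, 6], [27, 8]].
W = (L⁻¹R)B⁻¹ = [[1, 5], [3, 3], [5, 4]].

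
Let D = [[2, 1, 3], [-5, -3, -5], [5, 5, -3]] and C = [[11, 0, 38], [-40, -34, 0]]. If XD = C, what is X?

D is on the right of X, so right-multiply by D⁻¹: X = CD⁻¹.
det D = -2, so D⁻¹ = [[-17, -9, -2], [20, 21/2, 5/2], [5, 5/2, 1/2]].
X = CD⁻¹ = [[11, 0, 38], [-40, -34, 0]] · [[-17, -9, -2], [20, 21/2, 5/2], [5, 5/2, 1/2]] = [[3, -4, -3], [0, 3, -5]].

X = [[3, -4, -3], [0, 3, -5]]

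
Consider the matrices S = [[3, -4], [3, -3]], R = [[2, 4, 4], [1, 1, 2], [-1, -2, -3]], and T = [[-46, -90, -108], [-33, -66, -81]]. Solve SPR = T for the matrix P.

P = [[2, 2, 4], [5, 2, -1]]

Left-multiply by S⁻¹ and right-multiply by R⁻¹: P = S⁻¹TR⁻¹.
det S = 3, so S⁻¹ = [[-1, 4/3], [-1, 1]].
det R = 2; the adjugate gives R⁻¹ = [[1/2, 2, 2], [1/2, -1, 0], [-1/2, 0, -1]].
S⁻¹T = [[2, 2, 0], [13, 24, 27]].
P = (S⁻¹T)R⁻¹ = [[2, 2, 4], [5, 2, -1]].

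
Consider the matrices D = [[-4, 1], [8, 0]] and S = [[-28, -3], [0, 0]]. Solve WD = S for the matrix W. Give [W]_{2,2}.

Right-multiplying both sides by D⁻¹ gives W = SD⁻¹.
D has determinant -8; D⁻¹ = [[0, 1/8], [1, 1/2]].
W = SD⁻¹ = [[-28, -3], [0, 0]] · [[0, 1/8], [1, 1/2]] = [[-3, -5], [0, 0]].

0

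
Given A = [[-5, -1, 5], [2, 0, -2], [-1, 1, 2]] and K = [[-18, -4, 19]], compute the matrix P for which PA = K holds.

P = [[5, 4, 1]]

Right-multiplying both sides by A⁻¹ gives P = KA⁻¹.
det A = 2; the adjugate gives A⁻¹ = [[1, 7/2, 1], [-1, -5/2, 0], [1, 3, 1]].
P = KA⁻¹ = [[-18, -4, 19]] · [[1, 7/2, 1], [-1, -5/2, 0], [1, 3, 1]] = [[5, 4, 1]].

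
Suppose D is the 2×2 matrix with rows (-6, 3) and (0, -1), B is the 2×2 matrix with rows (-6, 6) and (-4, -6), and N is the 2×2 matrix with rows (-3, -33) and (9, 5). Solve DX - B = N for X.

DX = N + B = [[-9, -27], [5, -1]].
D is on the left of X, so left-multiply by D⁻¹: X = D⁻¹(N + B).
det D = 6, so D⁻¹ = [[-1/6, -1/2], [0, -1]].
X = D⁻¹(N + B) = [[-1, 5], [-5, 1]].

X = [[-1, 5], [-5, 1]]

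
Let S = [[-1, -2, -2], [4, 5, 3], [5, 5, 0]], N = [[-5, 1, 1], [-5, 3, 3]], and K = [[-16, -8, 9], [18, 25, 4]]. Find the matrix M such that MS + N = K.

MS = K − N = [[-11, -9, 8], [23, 22, 1]].
Right-multiplying both sides by S⁻¹ gives M = (K − N)S⁻¹.
det S = -5, so S⁻¹ = [[3, 2, -4/5], [-3, -2, 1], [1, 1, -3/5]].
M = (K − N)S⁻¹ = [[2, 4, -5], [4, 3, 3]].

M = [[2, 4, -5], [4, 3, 3]]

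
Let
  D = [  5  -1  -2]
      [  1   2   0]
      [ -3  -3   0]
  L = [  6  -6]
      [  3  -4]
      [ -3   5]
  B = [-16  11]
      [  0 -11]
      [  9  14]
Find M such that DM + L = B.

DM = B − L = [[-22, 17], [-3, -7], [12, 9]].
Since D multiplies M on the left, M = D⁻¹(B − L).
D has determinant -6; D⁻¹ = [[0, -1, -2/3], [0, 1, 1/3], [-1/2, -3, -11/6]].
M = D⁻¹(B − L) = [[-5, 1], [1, -4], [-2, -4]].

M = [[-5, 1], [1, -4], [-2, -4]]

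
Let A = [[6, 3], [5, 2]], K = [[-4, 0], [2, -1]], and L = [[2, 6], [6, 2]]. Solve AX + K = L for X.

X = [[0, -1], [2, 4]]

AX = L − K = [[6, 6], [4, 3]].
Left-multiplying both sides by A⁻¹ gives X = A⁻¹(L − K).
det A = -3, so A⁻¹ = [[-2/3, 1], [5/3, -2]].
X = A⁻¹(L − K) = [[0, -1], [2, 4]].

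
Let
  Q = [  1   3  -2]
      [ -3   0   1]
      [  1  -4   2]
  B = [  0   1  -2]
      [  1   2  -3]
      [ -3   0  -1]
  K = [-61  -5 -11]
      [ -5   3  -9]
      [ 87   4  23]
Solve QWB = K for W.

W = [[-4, 1, -2], [-3, 0, 4], [-5, 1, -5]]

W = Q⁻¹KB⁻¹ (apply Q⁻¹ on the left and B⁻¹ on the right).
det Q = 1, so Q⁻¹ = [[4, 2, 3], [7, 4, 5], [12, 7, 9]].
B has determinant -2; B⁻¹ = [[1, -1/2, -1/2], [-5, 3, 1], [-3, 3/2, 1/2]].
Q⁻¹K = [[7, -2, 7], [-12, -3, 2], [16, -3, 12]].
W = (Q⁻¹K)B⁻¹ = [[-4, 1, -2], [-3, 0, 4], [-5, 1, -5]].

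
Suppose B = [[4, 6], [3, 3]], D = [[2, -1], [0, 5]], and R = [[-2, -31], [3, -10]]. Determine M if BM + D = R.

BM = R − D = [[-4, -30], [3, -15]].
Since B multiplies M on the left, M = B⁻¹(R − D).
det B = -6, so B⁻¹ = [[-1/2, 1], [1/2, -2/3]].
M = B⁻¹(R − D) = [[5, 0], [-4, -5]].

M = [[5, 0], [-4, -5]]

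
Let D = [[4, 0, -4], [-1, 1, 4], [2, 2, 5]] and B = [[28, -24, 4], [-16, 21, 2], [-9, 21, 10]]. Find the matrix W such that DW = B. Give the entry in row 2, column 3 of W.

D is on the left of W, so left-multiply by D⁻¹: W = D⁻¹B.
D has determinant 4; D⁻¹ = [[-3/4, -2, 1], [13/4, 7, -3], [-1, -2, 1]].
W = D⁻¹B = [[-3/4, -2, 1], [13/4, 7, -3], [-1, -2, 1]] · [[28, -24, 4], [-16, 21, 2], [-9, 21, 10]] = [[2, -3, 3], [6, 6, -3], [-5, 3, 2]].

-3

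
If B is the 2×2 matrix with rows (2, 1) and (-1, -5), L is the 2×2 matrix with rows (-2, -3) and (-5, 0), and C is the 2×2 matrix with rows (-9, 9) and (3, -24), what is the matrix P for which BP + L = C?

P = [[-3, 4], [-1, 4]]

BP = C − L = [[-7, 12], [8, -24]].
B is on the left of P, so left-multiply by B⁻¹: P = B⁻¹(C − L).
det B = -9; the adjugate gives B⁻¹ = [[5/9, 1/9], [-1/9, -2/9]].
P = B⁻¹(C − L) = [[-3, 4], [-1, 4]].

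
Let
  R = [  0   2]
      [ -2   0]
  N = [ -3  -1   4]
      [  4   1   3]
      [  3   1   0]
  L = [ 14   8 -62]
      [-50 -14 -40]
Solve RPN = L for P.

P = [[2, 4, 5], [-4, -5, 5]]

Left-multiply by R⁻¹ and right-multiply by N⁻¹: P = R⁻¹LN⁻¹.
det R = 4; the adjugate gives R⁻¹ = [[0, -1/2], [1/2, 0]].
det N = 4, so N⁻¹ = [[-3/4, 1, -7/4], [9/4, -3, 25/4], [1/4, 0, 1/4]].
R⁻¹L = [[25, 7, 20], [7, 4, -31]].
P = (R⁻¹L)N⁻¹ = [[2, 4, 5], [-4, -5, 5]].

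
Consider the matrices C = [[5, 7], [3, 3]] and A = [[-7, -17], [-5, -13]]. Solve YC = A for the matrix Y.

Since C sits to the right of Y, Y = AC⁻¹.
det C = -6; the adjugate gives C⁻¹ = [[-1/2, 7/6], [1/2, -5/6]].
Y = AC⁻¹ = [[-7, -17], [-5, -13]] · [[-1/2, 7/6], [1/2, -5/6]] = [[-5, 6], [-4, 5]].

Y = [[-5, 6], [-4, 5]]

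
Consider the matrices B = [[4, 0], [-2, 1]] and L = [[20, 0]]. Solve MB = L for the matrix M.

M = [[5, 0]]

Since B sits to the right of M, M = LB⁻¹.
B has determinant 4; B⁻¹ = [[1/4, 0], [1/2, 1]].
M = LB⁻¹ = [[20, 0]] · [[1/4, 0], [1/2, 1]] = [[5, 0]].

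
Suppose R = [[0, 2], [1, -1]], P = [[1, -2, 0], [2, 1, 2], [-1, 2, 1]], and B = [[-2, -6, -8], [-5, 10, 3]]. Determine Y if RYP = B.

Y = R⁻¹BP⁻¹ (apply R⁻¹ on the left and P⁻¹ on the right).
R has determinant -2; R⁻¹ = [[1/2, 1], [1/2, 0]].
det P = 5; the adjugate gives P⁻¹ = [[-3/5, 2/5, -4/5], [-4/5, 1/5, -2/5], [1, 0, 1]].
R⁻¹B = [[-6, 7, -1], [-1, -3, -4]].
Y = (R⁻¹B)P⁻¹ = [[-3, -1, 1], [-1, -1, -2]].

Y = [[-3, -1, 1], [-1, -1, -2]]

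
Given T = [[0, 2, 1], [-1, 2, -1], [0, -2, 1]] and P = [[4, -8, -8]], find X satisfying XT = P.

X = [[-6, -4, -6]]

Right-multiplying both sides by T⁻¹ gives X = PT⁻¹.
det T = 4; the adjugate gives T⁻¹ = [[0, -1, -1], [1/4, 0, -1/4], [1/2, 0, 1/2]].
X = PT⁻¹ = [[4, -8, -8]] · [[0, -1, -1], [1/4, 0, -1/4], [1/2, 0, 1/2]] = [[-6, -4, -6]].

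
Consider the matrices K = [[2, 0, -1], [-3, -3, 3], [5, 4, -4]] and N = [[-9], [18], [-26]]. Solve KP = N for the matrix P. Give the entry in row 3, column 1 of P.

5

Since K multiplies P on the left, P = K⁻¹N.
det K = -3; the adjugate gives K⁻¹ = [[0, 4/3, 1], [-1, 1, 1], [-1, 8/3, 2]].
P = K⁻¹N = [[0, 4/3, 1], [-1, 1, 1], [-1, 8/3, 2]] · [[-9], [18], [-26]] = [[-2], [1], [5]].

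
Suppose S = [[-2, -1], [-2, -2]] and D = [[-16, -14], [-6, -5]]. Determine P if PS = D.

P = [[2, 6], [1, 2]]

Right-multiplying both sides by S⁻¹ gives P = DS⁻¹.
det S = 2, so S⁻¹ = [[-1, 1/2], [1, -1]].
P = DS⁻¹ = [[-16, -14], [-6, -5]] · [[-1, 1/2], [1, -1]] = [[2, 6], [1, 2]].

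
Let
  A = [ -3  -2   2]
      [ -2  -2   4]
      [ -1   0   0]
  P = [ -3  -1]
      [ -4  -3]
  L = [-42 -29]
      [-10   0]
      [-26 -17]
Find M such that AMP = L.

Isolating M: multiply by A⁻¹ from the left and P⁻¹ from the right, so M = A⁻¹LP⁻¹.
det A = 4, so A⁻¹ = [[0, 0, -1], [-1, 1/2, 2], [-1/2, 1/2, 1/2]].
det P = 5, so P⁻¹ = [[-3/5, 1/5], [4/5, -3/5]].
A⁻¹L = [[26, 17], [-15, -5], [3, 6]].
M = (A⁻¹L)P⁻¹ = [[-2, -5], [5, 0], [3, -3]].

M = [[-2, -5], [5, 0], [3, -3]]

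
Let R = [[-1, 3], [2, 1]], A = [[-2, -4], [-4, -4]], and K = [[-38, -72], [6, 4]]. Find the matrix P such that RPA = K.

P = R⁻¹KA⁻¹ (apply R⁻¹ on the left and A⁻¹ on the right).
det R = -7, so R⁻¹ = [[-1/7, 3/7], [2/7, 1/7]].
A has determinant -8; A⁻¹ = [[1/2, -1/2], [-1/2, 1/4]].
R⁻¹K = [[8, 12], [-10, -20]].
P = (R⁻¹K)A⁻¹ = [[-2, -1], [5, 0]].

P = [[-2, -1], [5, 0]]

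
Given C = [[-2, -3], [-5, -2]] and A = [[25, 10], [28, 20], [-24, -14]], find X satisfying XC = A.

X = [[0, -5], [-4, -4], [2, 4]]

C is on the right of X, so right-multiply by C⁻¹: X = AC⁻¹.
det C = -11; the adjugate gives C⁻¹ = [[2/11, -3/11], [-5/11, 2/11]].
X = AC⁻¹ = [[25, 10], [28, 20], [-24, -14]] · [[2/11, -3/11], [-5/11, 2/11]] = [[0, -5], [-4, -4], [2, 4]].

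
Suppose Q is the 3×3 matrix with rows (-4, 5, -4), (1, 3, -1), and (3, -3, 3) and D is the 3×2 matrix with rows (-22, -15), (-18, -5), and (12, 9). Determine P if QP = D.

Left-multiplying both sides by Q⁻¹ gives P = Q⁻¹D.
det Q = -6, so Q⁻¹ = [[-1, 1/2, -7/6], [1, 0, 4/3], [2, -1/2, 17/6]].
P = Q⁻¹D = [[-1, 1/2, -7/6], [1, 0, 4/3], [2, -1/2, 17/6]] · [[-22, -15], [-18, -5], [12, 9]] = [[-1, 2], [-6, -3], [-1, -2]].

P = [[-1, 2], [-6, -3], [-1, -2]]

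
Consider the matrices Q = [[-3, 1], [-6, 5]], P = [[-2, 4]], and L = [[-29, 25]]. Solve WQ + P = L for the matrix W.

W = [[1, 4]]

WQ = L − P = [[-27, 21]].
Since Q sits to the right of W, W = (L − P)Q⁻¹.
Q has determinant -9; Q⁻¹ = [[-5/9, 1/9], [-2/3, 1/3]].
W = (L − P)Q⁻¹ = [[1, 4]].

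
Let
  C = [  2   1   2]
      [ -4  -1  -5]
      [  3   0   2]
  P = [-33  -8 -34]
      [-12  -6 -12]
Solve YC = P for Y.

Y = [[-4, 4, -3], [-6, 0, 0]]

Since C sits to the right of Y, Y = PC⁻¹.
det C = -5, so C⁻¹ = [[2/5, 2/5, 3/5], [7/5, 2/5, -2/5], [-3/5, -3/5, -2/5]].
Y = PC⁻¹ = [[-33, -8, -34], [-12, -6, -12]] · [[2/5, 2/5, 3/5], [7/5, 2/5, -2/5], [-3/5, -3/5, -2/5]] = [[-4, 4, -3], [-6, 0, 0]].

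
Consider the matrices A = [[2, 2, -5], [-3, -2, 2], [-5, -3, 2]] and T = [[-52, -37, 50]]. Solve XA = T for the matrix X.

X = [[-6, 5, 5]]

Since A sits to the right of X, X = TA⁻¹.
det A = 1; the adjugate gives A⁻¹ = [[2, 11, -6], [-4, -21, 11], [-1, -4, 2]].
X = TA⁻¹ = [[-52, -37, 50]] · [[2, 11, -6], [-4, -21, 11], [-1, -4, 2]] = [[-6, 5, 5]].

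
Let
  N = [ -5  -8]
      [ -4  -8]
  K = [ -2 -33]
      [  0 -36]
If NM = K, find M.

M = [[2, -3], [-1, 6]]

Since N multiplies M on the left, M = N⁻¹K.
N has determinant 8; N⁻¹ = [[-1, 1], [1/2, -5/8]].
M = N⁻¹K = [[-1, 1], [1/2, -5/8]] · [[-2, -33], [0, -36]] = [[2, -3], [-1, 6]].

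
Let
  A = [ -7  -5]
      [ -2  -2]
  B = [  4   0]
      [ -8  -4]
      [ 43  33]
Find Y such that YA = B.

Y = [[-2, 5], [2, -3], [-5, -4]]

Right-multiplying both sides by A⁻¹ gives Y = BA⁻¹.
A has determinant 4; A⁻¹ = [[-1/2, 5/4], [1/2, -7/4]].
Y = BA⁻¹ = [[4, 0], [-8, -4], [43, 33]] · [[-1/2, 5/4], [1/2, -7/4]] = [[-2, 5], [2, -3], [-5, -4]].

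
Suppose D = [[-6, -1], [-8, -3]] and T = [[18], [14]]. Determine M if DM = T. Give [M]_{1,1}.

D is on the left of M, so left-multiply by D⁻¹: M = D⁻¹T.
det D = 10, so D⁻¹ = [[-3/10, 1/10], [4/5, -3/5]].
M = D⁻¹T = [[-3/10, 1/10], [4/5, -3/5]] · [[18], [14]] = [[-4], [6]].

-4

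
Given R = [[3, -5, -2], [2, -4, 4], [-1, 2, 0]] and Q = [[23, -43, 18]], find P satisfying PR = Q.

P = [[3, 6, -2]]

Since R sits to the right of P, P = QR⁻¹.
R has determinant -4; R⁻¹ = [[2, 1, 7], [1, 1/2, 4], [0, 1/4, 1/2]].
P = QR⁻¹ = [[23, -43, 18]] · [[2, 1, 7], [1, 1/2, 4], [0, 1/4, 1/2]] = [[3, 6, -2]].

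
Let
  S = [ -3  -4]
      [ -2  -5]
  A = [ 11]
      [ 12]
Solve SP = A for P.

P = [[-1], [-2]]

Since S multiplies P on the left, P = S⁻¹A.
det S = 7, so S⁻¹ = [[-5/7, 4/7], [2/7, -3/7]].
P = S⁻¹A = [[-5/7, 4/7], [2/7, -3/7]] · [[11], [12]] = [[-1], [-2]].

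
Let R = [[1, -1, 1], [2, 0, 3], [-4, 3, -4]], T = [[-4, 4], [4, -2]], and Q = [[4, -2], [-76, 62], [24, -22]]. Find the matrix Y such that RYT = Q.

Y = [[3, -5], [5, -5], [2, 1]]

Y = R⁻¹QT⁻¹ (apply R⁻¹ on the left and T⁻¹ on the right).
R has determinant 1; R⁻¹ = [[-9, -1, -3], [-4, 0, -1], [6, 1, 2]].
T has determinant -8; T⁻¹ = [[1/4, 1/2], [1/2, 1/2]].
R⁻¹Q = [[-32, 22], [-40, 30], [-4, 6]].
Y = (R⁻¹Q)T⁻¹ = [[3, -5], [5, -5], [2, 1]].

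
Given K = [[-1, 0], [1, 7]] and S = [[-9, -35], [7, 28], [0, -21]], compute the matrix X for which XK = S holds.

X = [[4, -5], [-3, 4], [-3, -3]]

Right-multiplying both sides by K⁻¹ gives X = SK⁻¹.
K has determinant -7; K⁻¹ = [[-1, 0], [1/7, 1/7]].
X = SK⁻¹ = [[-9, -35], [7, 28], [0, -21]] · [[-1, 0], [1/7, 1/7]] = [[4, -5], [-3, 4], [-3, -3]].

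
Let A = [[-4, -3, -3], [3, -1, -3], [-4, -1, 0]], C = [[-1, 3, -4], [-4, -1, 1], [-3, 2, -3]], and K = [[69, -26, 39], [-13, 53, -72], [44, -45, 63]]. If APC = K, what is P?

P = [[3, 0, 1], [1, 4, 1], [0, 1, -3]]

P = A⁻¹KC⁻¹ (apply A⁻¹ on the left and C⁻¹ on the right).
det A = -3, so A⁻¹ = [[1, -1, -2], [-4, 4, 7], [7/3, -8/3, -13/3]].
det C = -2, so C⁻¹ = [[-1/2, -1/2, 1/2], [15/2, 9/2, -17/2], [11/2, 7/2, -13/2]].
A⁻¹K = [[-6, 11, -15], [-20, 1, -3], [5, -7, 10]].
P = (A⁻¹K)C⁻¹ = [[3, 0, 1], [1, 4, 1], [0, 1, -3]].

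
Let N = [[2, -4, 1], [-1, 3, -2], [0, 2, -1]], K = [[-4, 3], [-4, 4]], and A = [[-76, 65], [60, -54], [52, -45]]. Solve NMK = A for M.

M = [[-3, -1], [-5, -2], [-3, 2]]

Left-multiply by N⁻¹ and right-multiply by K⁻¹: M = N⁻¹AK⁻¹.
det N = 4, so N⁻¹ = [[1/4, -1/2, 5/4], [-1/4, -1/2, 3/4], [-1/2, -1, 1/2]].
det K = -4, so K⁻¹ = [[-1, 3/4], [-1, 1]].
N⁻¹A = [[16, -13], [28, -23], [4, -1]].
M = (N⁻¹A)K⁻¹ = [[-3, -1], [-5, -2], [-3, 2]].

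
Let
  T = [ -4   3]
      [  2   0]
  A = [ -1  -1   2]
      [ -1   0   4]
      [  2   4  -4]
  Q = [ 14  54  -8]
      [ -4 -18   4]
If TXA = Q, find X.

X = [[-3, -1, -3], [-2, 2, 1]]

X = T⁻¹QA⁻¹ (apply T⁻¹ on the left and A⁻¹ on the right).
T has determinant -6; T⁻¹ = [[0, 1/2], [1/3, 2/3]].
det A = 4; the adjugate gives A⁻¹ = [[-4, 1, -1], [1, 0, 1/2], [-1, 1/2, -1/4]].
T⁻¹Q = [[-2, -9, 2], [2, 6, 0]].
X = (T⁻¹Q)A⁻¹ = [[-3, -1, -3], [-2, 2, 1]].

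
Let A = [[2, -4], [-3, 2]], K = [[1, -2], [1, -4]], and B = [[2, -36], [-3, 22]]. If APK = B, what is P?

P = [[1, 0], [4, -4]]

P = A⁻¹BK⁻¹ (apply A⁻¹ on the left and K⁻¹ on the right).
det A = -8; the adjugate gives A⁻¹ = [[-1/4, -1/2], [-3/8, -1/4]].
det K = -2; the adjugate gives K⁻¹ = [[2, -1], [1/2, -1/2]].
A⁻¹B = [[1, -2], [0, 8]].
P = (A⁻¹B)K⁻¹ = [[1, 0], [4, -4]].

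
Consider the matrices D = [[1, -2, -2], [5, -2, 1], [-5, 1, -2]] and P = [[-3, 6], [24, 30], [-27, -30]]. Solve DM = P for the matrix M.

M = [[3, 6], [-2, 0], [5, 0]]

Left-multiplying both sides by D⁻¹ gives M = D⁻¹P.
det D = 3, so D⁻¹ = [[1, -2, -2], [5/3, -4, -11/3], [-5/3, 3, 8/3]].
M = D⁻¹P = [[1, -2, -2], [5/3, -4, -11/3], [-5/3, 3, 8/3]] · [[-3, 6], [24, 30], [-27, -30]] = [[3, 6], [-2, 0], [5, 0]].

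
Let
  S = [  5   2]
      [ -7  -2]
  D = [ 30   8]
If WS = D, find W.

W = [[-1, -5]]

Right-multiplying both sides by S⁻¹ gives W = DS⁻¹.
S has determinant 4; S⁻¹ = [[-1/2, -1/2], [7/4, 5/4]].
W = DS⁻¹ = [[30, 8]] · [[-1/2, -1/2], [7/4, 5/4]] = [[-1, -5]].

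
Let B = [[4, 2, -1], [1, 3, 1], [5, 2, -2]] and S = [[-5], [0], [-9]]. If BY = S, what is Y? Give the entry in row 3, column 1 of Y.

Left-multiplying both sides by B⁻¹ gives Y = B⁻¹S.
det B = -5; the adjugate gives B⁻¹ = [[8/5, -2/5, -1], [-7/5, 3/5, 1], [13/5, -2/5, -2]].
Y = B⁻¹S = [[8/5, -2/5, -1], [-7/5, 3/5, 1], [13/5, -2/5, -2]] · [[-5], [0], [-9]] = [[1], [-2], [5]].

5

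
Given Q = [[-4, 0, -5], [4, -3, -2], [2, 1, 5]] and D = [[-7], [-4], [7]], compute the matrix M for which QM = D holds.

Since Q multiplies M on the left, M = Q⁻¹D.
det Q = 2, so Q⁻¹ = [[-13/2, -5/2, -15/2], [-12, -5, -14], [5, 2, 6]].
M = Q⁻¹D = [[-13/2, -5/2, -15/2], [-12, -5, -14], [5, 2, 6]] · [[-7], [-4], [7]] = [[3], [6], [-1]].

M = [[3], [6], [-1]]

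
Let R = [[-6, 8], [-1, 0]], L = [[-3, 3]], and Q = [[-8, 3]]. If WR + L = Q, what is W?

WR = Q − L = [[-5, 0]].
Since R sits to the right of W, W = (Q − L)R⁻¹.
det R = 8, so R⁻¹ = [[0, -1], [1/8, -3/4]].
W = (Q − L)R⁻¹ = [[0, 5]].

W = [[0, 5]]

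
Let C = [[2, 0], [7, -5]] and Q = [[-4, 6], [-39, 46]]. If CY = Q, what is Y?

Since C multiplies Y on the left, Y = C⁻¹Q.
C has determinant -10; C⁻¹ = [[1/2, 0], [7/10, -1/5]].
Y = C⁻¹Q = [[1/2, 0], [7/10, -1/5]] · [[-4, 6], [-39, 46]] = [[-2, 3], [5, -5]].

Y = [[-2, 3], [5, -5]]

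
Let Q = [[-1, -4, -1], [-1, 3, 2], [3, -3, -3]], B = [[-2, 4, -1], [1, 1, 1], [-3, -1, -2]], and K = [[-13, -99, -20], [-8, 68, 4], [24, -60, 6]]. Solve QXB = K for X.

X = Q⁻¹KB⁻¹ (apply Q⁻¹ on the left and B⁻¹ on the right).
det Q = -3; the adjugate gives Q⁻¹ = [[1, 3, 5/3], [-1, -2, -1], [2, 5, 7/3]].
B has determinant -4; B⁻¹ = [[1/4, -9/4, -5/4], [1/4, -1/4, -1/4], [-1/2, 7/2, 3/2]].
Q⁻¹K = [[3, 5, 2], [5, 23, 6], [-10, 2, -6]].
X = (Q⁻¹K)B⁻¹ = [[1, -1, -2], [4, 4, -3], [1, 1, 3]].

X = [[1, -1, -2], [4, 4, -3], [1, 1, 3]]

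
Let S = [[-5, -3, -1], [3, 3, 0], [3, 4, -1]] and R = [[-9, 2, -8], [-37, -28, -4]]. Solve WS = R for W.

W = [[3, -3, 5], [5, -3, -1]]

Right-multiplying both sides by S⁻¹ gives W = RS⁻¹.
det S = 3, so S⁻¹ = [[-1, -7/3, 1], [1, 8/3, -1], [1, 11/3, -2]].
W = RS⁻¹ = [[-9, 2, -8], [-37, -28, -4]] · [[-1, -7/3, 1], [1, 8/3, -1], [1, 11/3, -2]] = [[3, -3, 5], [5, -3, -1]].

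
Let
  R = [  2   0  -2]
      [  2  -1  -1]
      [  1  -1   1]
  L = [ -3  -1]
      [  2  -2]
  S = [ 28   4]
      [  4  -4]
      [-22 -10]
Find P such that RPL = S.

P = R⁻¹SL⁻¹ (apply R⁻¹ on the left and L⁻¹ on the right).
det R = -2, so R⁻¹ = [[1, -1, 1], [3/2, -2, 1], [1/2, -1, 1]].
det L = 8, so L⁻¹ = [[-1/4, 1/8], [-1/4, -3/8]].
R⁻¹S = [[2, -2], [12, 4], [-12, -4]].
P = (R⁻¹S)L⁻¹ = [[0, 1], [-4, 0], [4, 0]].

P = [[0, 1], [-4, 0], [4, 0]]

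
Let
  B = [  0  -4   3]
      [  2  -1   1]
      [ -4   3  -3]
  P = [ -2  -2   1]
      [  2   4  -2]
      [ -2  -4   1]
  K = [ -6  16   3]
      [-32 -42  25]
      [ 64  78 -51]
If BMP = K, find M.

M = [[4, -4, 0], [-5, -3, -1], [-2, -4, -5]]

Isolating M: multiply by B⁻¹ from the left and P⁻¹ from the right, so M = B⁻¹KP⁻¹.
det B = -2, so B⁻¹ = [[0, 3/2, 1/2], [-1, -6, -3], [-1, -8, -4]].
det P = 4, so P⁻¹ = [[-1, -1/2, 0], [1/2, 0, -1/2], [0, -1, -1]].
B⁻¹K = [[-16, -24, 12], [6, 2, 0], [6, 8, 1]].
M = (B⁻¹K)P⁻¹ = [[4, -4, 0], [-5, -3, -1], [-2, -4, -5]].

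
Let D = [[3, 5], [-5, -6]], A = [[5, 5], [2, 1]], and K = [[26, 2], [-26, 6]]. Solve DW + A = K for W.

DW = K − A = [[21, -3], [-28, 5]].
Since D multiplies W on the left, W = D⁻¹(K − A).
det D = 7, so D⁻¹ = [[-6/7, -5/7], [5/7, 3/7]].
W = D⁻¹(K − A) = [[2, -1], [3, 0]].

W = [[2, -1], [3, 0]]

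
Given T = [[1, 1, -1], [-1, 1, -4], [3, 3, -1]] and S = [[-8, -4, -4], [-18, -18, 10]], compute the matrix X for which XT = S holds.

X = [[-3, 2, -1], [-6, 0, -4]]

Since T sits to the right of X, X = ST⁻¹.
det T = 4, so T⁻¹ = [[11/4, -1/2, -3/4], [-13/4, 1/2, 5/4], [-3/2, 0, 1/2]].
X = ST⁻¹ = [[-8, -4, -4], [-18, -18, 10]] · [[11/4, -1/2, -3/4], [-13/4, 1/2, 5/4], [-3/2, 0, 1/2]] = [[-3, 2, -1], [-6, 0, -4]].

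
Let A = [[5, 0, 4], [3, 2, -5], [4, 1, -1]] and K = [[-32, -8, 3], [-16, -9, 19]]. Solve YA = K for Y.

Since A sits to the right of Y, Y = KA⁻¹.
det A = -5, so A⁻¹ = [[-3/5, -4/5, 8/5], [17/5, 21/5, -37/5], [1, 1, -2]].
Y = KA⁻¹ = [[-32, -8, 3], [-16, -9, 19]] · [[-3/5, -4/5, 8/5], [17/5, 21/5, -37/5], [1, 1, -2]] = [[-5, -5, 2], [-2, -6, 3]].

Y = [[-5, -5, 2], [-2, -6, 3]]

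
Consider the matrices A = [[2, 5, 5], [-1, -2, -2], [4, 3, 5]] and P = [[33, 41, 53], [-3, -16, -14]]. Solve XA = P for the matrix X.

X = [[5, 1, 6], [-5, -3, 1]]

A is on the right of X, so right-multiply by A⁻¹: X = PA⁻¹.
det A = 2, so A⁻¹ = [[-2, -5, 0], [-3/2, -5, -1/2], [5/2, 7, 1/2]].
X = PA⁻¹ = [[33, 41, 53], [-3, -16, -14]] · [[-2, -5, 0], [-3/2, -5, -1/2], [5/2, 7, 1/2]] = [[5, 1, 6], [-5, -3, 1]].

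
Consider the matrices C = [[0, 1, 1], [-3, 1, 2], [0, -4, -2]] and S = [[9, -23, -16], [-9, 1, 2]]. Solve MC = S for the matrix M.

Since C sits to the right of M, M = SC⁻¹.
C has determinant 6; C⁻¹ = [[1, -1/3, 1/6], [-1, 0, -1/2], [2, 0, 1/2]].
M = SC⁻¹ = [[9, -23, -16], [-9, 1, 2]] · [[1, -1/3, 1/6], [-1, 0, -1/2], [2, 0, 1/2]] = [[0, -3, 5], [-6, 3, -1]].

M = [[0, -3, 5], [-6, 3, -1]]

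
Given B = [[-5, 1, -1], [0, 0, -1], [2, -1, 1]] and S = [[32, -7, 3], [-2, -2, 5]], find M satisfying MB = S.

M = [[-6, 4, 1], [2, -3, 4]]

Since B sits to the right of M, M = SB⁻¹.
det B = 3, so B⁻¹ = [[-1/3, 0, -1/3], [-2/3, -1, -5/3], [0, -1, 0]].
M = SB⁻¹ = [[32, -7, 3], [-2, -2, 5]] · [[-1/3, 0, -1/3], [-2/3, -1, -5/3], [0, -1, 0]] = [[-6, 4, 1], [2, -3, 4]].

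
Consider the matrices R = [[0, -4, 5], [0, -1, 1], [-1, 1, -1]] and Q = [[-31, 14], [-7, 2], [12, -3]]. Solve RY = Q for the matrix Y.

Y = [[-5, 1], [4, 4], [-3, 6]]

Left-multiplying both sides by R⁻¹ gives Y = R⁻¹Q.
det R = -1; the adjugate gives R⁻¹ = [[0, -1, -1], [1, -5, 0], [1, -4, 0]].
Y = R⁻¹Q = [[0, -1, -1], [1, -5, 0], [1, -4, 0]] · [[-31, 14], [-7, 2], [12, -3]] = [[-5, 1], [4, 4], [-3, 6]].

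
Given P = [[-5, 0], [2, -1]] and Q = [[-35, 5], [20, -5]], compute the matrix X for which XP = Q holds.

X = [[5, -5], [-2, 5]]

Since P sits to the right of X, X = QP⁻¹.
det P = 5, so P⁻¹ = [[-1/5, 0], [-2/5, -1]].
X = QP⁻¹ = [[-35, 5], [20, -5]] · [[-1/5, 0], [-2/5, -1]] = [[5, -5], [-2, 5]].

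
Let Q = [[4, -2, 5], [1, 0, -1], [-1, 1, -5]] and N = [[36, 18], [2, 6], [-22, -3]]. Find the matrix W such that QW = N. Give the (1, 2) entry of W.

6

Since Q multiplies W on the left, W = Q⁻¹N.
det Q = -3; the adjugate gives Q⁻¹ = [[-1/3, 5/3, -2/3], [-2, 5, -3], [-1/3, 2/3, -2/3]].
W = Q⁻¹N = [[-1/3, 5/3, -2/3], [-2, 5, -3], [-1/3, 2/3, -2/3]] · [[36, 18], [2, 6], [-22, -3]] = [[6, 6], [4, 3], [4, 0]].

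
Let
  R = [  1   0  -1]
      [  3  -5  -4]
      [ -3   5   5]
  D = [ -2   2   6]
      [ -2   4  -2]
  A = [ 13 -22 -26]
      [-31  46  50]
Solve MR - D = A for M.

M = [[-1, -1, -5], [-3, -5, 5]]

MR = A + D = [[11, -20, -20], [-33, 50, 48]].
Since R sits to the right of M, M = (A + D)R⁻¹.
det R = -5, so R⁻¹ = [[1, 1, 1], [3/5, -2/5, -1/5], [0, 1, 1]].
M = (A + D)R⁻¹ = [[-1, -1, -5], [-3, -5, 5]].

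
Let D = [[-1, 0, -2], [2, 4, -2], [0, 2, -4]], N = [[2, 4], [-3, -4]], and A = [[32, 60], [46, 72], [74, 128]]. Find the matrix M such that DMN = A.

Isolating M: multiply by D⁻¹ from the left and N⁻¹ from the right, so M = D⁻¹AN⁻¹.
det D = 4, so D⁻¹ = [[-3, -1, 2], [2, 1, -3/2], [1, 1/2, -1]].
det N = 4, so N⁻¹ = [[-1, -1], [3/4, 1/2]].
D⁻¹A = [[6, 4], [-1, 0], [-19, -32]].
M = (D⁻¹A)N⁻¹ = [[-3, -4], [1, 1], [-5, 3]].

M = [[-3, -4], [1, 1], [-5, 3]]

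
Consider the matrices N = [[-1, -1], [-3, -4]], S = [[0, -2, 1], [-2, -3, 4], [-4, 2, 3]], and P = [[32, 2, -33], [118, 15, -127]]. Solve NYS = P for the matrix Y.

Left-multiply by N⁻¹ and right-multiply by S⁻¹: Y = N⁻¹PS⁻¹.
det N = 1; the adjugate gives N⁻¹ = [[-4, 1], [3, -1]].
S has determinant 4; S⁻¹ = [[-17/4, 2, -5/4], [-5/2, 1, -1/2], [-4, 2, -1]].
N⁻¹P = [[-10, 7, 5], [-22, -9, 28]].
Y = (N⁻¹P)S⁻¹ = [[5, -3, 4], [4, 3, 4]].

Y = [[5, -3, 4], [4, 3, 4]]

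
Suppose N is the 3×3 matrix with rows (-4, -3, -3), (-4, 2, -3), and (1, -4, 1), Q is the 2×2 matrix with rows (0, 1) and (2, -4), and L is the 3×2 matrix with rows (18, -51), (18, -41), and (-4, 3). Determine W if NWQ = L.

W = [[0, -3], [2, 0], [3, 1]]

Isolating W: multiply by N⁻¹ from the left and Q⁻¹ from the right, so W = N⁻¹LQ⁻¹.
det N = -5; the adjugate gives N⁻¹ = [[2, -3, -3], [-1/5, 1/5, 0], [-14/5, 19/5, 4]].
det Q = -2, so Q⁻¹ = [[2, 1/2], [1, 0]].
N⁻¹L = [[-6, 12], [0, 2], [2, -1]].
W = (N⁻¹L)Q⁻¹ = [[0, -3], [2, 0], [3, 1]].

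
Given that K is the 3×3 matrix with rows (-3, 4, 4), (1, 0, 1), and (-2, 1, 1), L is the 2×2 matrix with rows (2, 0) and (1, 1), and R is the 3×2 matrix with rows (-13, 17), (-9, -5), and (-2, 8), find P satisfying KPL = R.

P = K⁻¹RL⁻¹ (apply K⁻¹ on the left and L⁻¹ on the right).
det K = -5; the adjugate gives K⁻¹ = [[1/5, 0, -4/5], [3/5, -1, -7/5], [-1/5, 1, 4/5]].
L has determinant 2; L⁻¹ = [[1/2, 0], [-1/2, 1]].
K⁻¹R = [[-1, -3], [4, 4], [-8, -2]].
P = (K⁻¹R)L⁻¹ = [[1, -3], [0, 4], [-3, -2]].

P = [[1, -3], [0, 4], [-3, -2]]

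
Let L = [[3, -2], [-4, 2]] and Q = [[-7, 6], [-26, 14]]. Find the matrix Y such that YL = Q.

Y = [[-5, -2], [-2, 5]]

L is on the right of Y, so right-multiply by L⁻¹: Y = QL⁻¹.
det L = -2, so L⁻¹ = [[-1, -1], [-2, -3/2]].
Y = QL⁻¹ = [[-7, 6], [-26, 14]] · [[-1, -1], [-2, -3/2]] = [[-5, -2], [-2, 5]].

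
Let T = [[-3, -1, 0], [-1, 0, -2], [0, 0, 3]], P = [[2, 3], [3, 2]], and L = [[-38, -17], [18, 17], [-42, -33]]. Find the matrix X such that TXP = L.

X = T⁻¹LP⁻¹ (apply T⁻¹ on the left and P⁻¹ on the right).
det T = -3; the adjugate gives T⁻¹ = [[0, -1, -2/3], [-1, 3, 2], [0, 0, 1/3]].
P has determinant -5; P⁻¹ = [[-2/5, 3/5], [3/5, -2/5]].
T⁻¹L = [[10, 5], [8, 2], [-14, -11]].
X = (T⁻¹L)P⁻¹ = [[-1, 4], [-2, 4], [-1, -4]].

X = [[-1, 4], [-2, 4], [-1, -4]]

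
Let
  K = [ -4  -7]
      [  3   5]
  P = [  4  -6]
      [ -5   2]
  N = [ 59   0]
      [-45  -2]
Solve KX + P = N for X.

X = [[-5, 2], [-5, -2]]

KX = N − P = [[55, 6], [-40, -4]].
Left-multiplying both sides by K⁻¹ gives X = K⁻¹(N − P).
det K = 1, so K⁻¹ = [[5, 7], [-3, -4]].
X = K⁻¹(N − P) = [[-5, 2], [-5, -2]].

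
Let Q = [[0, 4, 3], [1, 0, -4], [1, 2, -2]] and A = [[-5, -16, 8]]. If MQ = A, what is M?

M = [[-4, -5, 0]]

Since Q sits to the right of M, M = AQ⁻¹.
det Q = -2; the adjugate gives Q⁻¹ = [[-4, -7, 8], [1, 3/2, -3/2], [-1, -2, 2]].
M = AQ⁻¹ = [[-5, -16, 8]] · [[-4, -7, 8], [1, 3/2, -3/2], [-1, -2, 2]] = [[-4, -5, 0]].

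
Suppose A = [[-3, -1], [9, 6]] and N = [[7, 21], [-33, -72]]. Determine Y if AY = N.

Y = [[-1, -6], [-4, -3]]

Left-multiplying both sides by A⁻¹ gives Y = A⁻¹N.
det A = -9, so A⁻¹ = [[-2/3, -1/9], [1, 1/3]].
Y = A⁻¹N = [[-2/3, -1/9], [1, 1/3]] · [[7, 21], [-33, -72]] = [[-1, -6], [-4, -3]].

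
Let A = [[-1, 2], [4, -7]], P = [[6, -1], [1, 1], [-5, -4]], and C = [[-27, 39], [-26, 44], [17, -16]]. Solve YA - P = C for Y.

YA = C + P = [[-21, 38], [-25, 45], [12, -20]].
Since A sits to the right of Y, Y = (C + P)A⁻¹.
A has determinant -1; A⁻¹ = [[7, 2], [4, 1]].
Y = (C + P)A⁻¹ = [[5, -4], [5, -5], [4, 4]].

Y = [[5, -4], [5, -5], [4, 4]]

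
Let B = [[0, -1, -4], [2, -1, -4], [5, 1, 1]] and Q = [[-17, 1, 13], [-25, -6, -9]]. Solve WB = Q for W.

W = [[-3, -1, -3], [1, 0, -5]]

B is on the right of W, so right-multiply by B⁻¹: W = QB⁻¹.
B has determinant -6; B⁻¹ = [[-1/2, 1/2, 0], [11/3, -10/3, 4/3], [-7/6, 5/6, -1/3]].
W = QB⁻¹ = [[-17, 1, 13], [-25, -6, -9]] · [[-1/2, 1/2, 0], [11/3, -10/3, 4/3], [-7/6, 5/6, -1/3]] = [[-3, -1, -3], [1, 0, -5]].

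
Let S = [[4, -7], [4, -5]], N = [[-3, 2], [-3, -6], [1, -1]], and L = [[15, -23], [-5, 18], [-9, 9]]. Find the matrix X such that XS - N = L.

XS = L + N = [[12, -21], [-8, 12], [-8, 8]].
S is on the right of X, so right-multiply by S⁻¹: X = (L + N)S⁻¹.
S has determinant 8; S⁻¹ = [[-5/8, 7/8], [-1/2, 1/2]].
X = (L + N)S⁻¹ = [[3, 0], [-1, -1], [1, -3]].

X = [[3, 0], [-1, -1], [1, -3]]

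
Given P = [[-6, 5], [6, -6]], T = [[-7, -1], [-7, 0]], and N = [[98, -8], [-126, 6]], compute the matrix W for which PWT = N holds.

Left-multiply by P⁻¹ and right-multiply by T⁻¹: W = P⁻¹NT⁻¹.
det P = 6; the adjugate gives P⁻¹ = [[-1, -5/6], [-1, -1]].
T has determinant -7; T⁻¹ = [[0, -1/7], [-1, 1]].
P⁻¹N = [[7, 3], [28, 2]].
W = (P⁻¹N)T⁻¹ = [[-3, 2], [-2, -2]].

W = [[-3, 2], [-2, -2]]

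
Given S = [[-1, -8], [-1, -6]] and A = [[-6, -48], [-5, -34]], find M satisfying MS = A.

Since S sits to the right of M, M = AS⁻¹.
det S = -2, so S⁻¹ = [[3, -4], [-1/2, 1/2]].
M = AS⁻¹ = [[-6, -48], [-5, -34]] · [[3, -4], [-1/2, 1/2]] = [[6, 0], [2, 3]].

M = [[6, 0], [2, 3]]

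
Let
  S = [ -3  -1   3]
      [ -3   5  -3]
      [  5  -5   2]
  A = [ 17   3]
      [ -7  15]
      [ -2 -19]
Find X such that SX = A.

X = [[-5, -3], [-5, 0], [-1, -2]]

S is on the left of X, so left-multiply by S⁻¹: X = S⁻¹A.
det S = -6, so S⁻¹ = [[5/6, 13/6, 2], [3/2, 7/2, 3], [5/3, 10/3, 3]].
X = S⁻¹A = [[5/6, 13/6, 2], [3/2, 7/2, 3], [5/3, 10/3, 3]] · [[17, 3], [-7, 15], [-2, -19]] = [[-5, -3], [-5, 0], [-1, -2]].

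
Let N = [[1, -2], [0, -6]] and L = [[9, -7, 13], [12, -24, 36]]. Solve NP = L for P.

P = [[5, 1, 1], [-2, 4, -6]]

N is on the left of P, so left-multiply by N⁻¹: P = N⁻¹L.
N has determinant -6; N⁻¹ = [[1, -1/3], [0, -1/6]].
P = N⁻¹L = [[1, -1/3], [0, -1/6]] · [[9, -7, 13], [12, -24, 36]] = [[5, 1, 1], [-2, 4, -6]].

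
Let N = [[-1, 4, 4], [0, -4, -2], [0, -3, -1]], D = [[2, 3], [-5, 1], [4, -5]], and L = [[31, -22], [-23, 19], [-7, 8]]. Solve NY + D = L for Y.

Y = [[-1, 5], [2, -4], [5, -1]]

NY = L − D = [[29, -25], [-18, 18], [-11, 13]].
N is on the left of Y, so left-multiply by N⁻¹: Y = N⁻¹(L − D).
N has determinant 2; N⁻¹ = [[-1, -4, 4], [0, 1/2, -1], [0, -3/2, 2]].
Y = N⁻¹(L − D) = [[-1, 5], [2, -4], [5, -1]].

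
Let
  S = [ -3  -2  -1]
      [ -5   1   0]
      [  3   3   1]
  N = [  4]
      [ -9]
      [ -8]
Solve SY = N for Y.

Y = [[1], [-4], [1]]

Left-multiplying both sides by S⁻¹ gives Y = S⁻¹N.
S has determinant 5; S⁻¹ = [[1/5, -1/5, 1/5], [1, 0, 1], [-18/5, 3/5, -13/5]].
Y = S⁻¹N = [[1/5, -1/5, 1/5], [1, 0, 1], [-18/5, 3/5, -13/5]] · [[4], [-9], [-8]] = [[1], [-4], [1]].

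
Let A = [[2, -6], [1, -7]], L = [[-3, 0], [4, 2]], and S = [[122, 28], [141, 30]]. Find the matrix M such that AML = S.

M = [[1, 1], [4, -2]]

Left-multiply by A⁻¹ and right-multiply by L⁻¹: M = A⁻¹SL⁻¹.
det A = -8, so A⁻¹ = [[7/8, -3/4], [1/8, -1/4]].
L has determinant -6; L⁻¹ = [[-1/3, 0], [2/3, 1/2]].
A⁻¹S = [[1, 2], [-20, -4]].
M = (A⁻¹S)L⁻¹ = [[1, 1], [4, -2]].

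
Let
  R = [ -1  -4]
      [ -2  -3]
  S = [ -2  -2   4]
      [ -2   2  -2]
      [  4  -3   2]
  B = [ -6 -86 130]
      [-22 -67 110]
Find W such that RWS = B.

Left-multiply by R⁻¹ and right-multiply by S⁻¹: W = R⁻¹BS⁻¹.
R has determinant -5; R⁻¹ = [[3/5, -4/5], [-2/5, 1/5]].
det S = 4, so S⁻¹ = [[-1/2, -2, -1], [-1, -5, -3], [-1/2, -7/2, -2]].
R⁻¹B = [[14, 2, -10], [-2, 21, -30]].
W = (R⁻¹B)S⁻¹ = [[-4, -3, 0], [-5, 4, -1]].

W = [[-4, -3, 0], [-5, 4, -1]]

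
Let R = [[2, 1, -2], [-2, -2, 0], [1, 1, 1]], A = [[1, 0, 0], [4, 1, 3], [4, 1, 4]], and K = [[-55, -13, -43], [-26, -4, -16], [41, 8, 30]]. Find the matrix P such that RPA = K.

Left-multiply by R⁻¹ and right-multiply by A⁻¹: P = R⁻¹KA⁻¹.
det R = -2, so R⁻¹ = [[1, 3/2, 2], [-1, -2, -2], [0, 1/2, 1]].
det A = 1; the adjugate gives A⁻¹ = [[1, 0, 0], [-4, 4, -3], [0, -1, 1]].
R⁻¹K = [[-12, -3, -7], [25, 5, 15], [28, 6, 22]].
P = (R⁻¹K)A⁻¹ = [[0, -5, 2], [5, 5, 0], [4, 2, 4]].

P = [[0, -5, 2], [5, 5, 0], [4, 2, 4]]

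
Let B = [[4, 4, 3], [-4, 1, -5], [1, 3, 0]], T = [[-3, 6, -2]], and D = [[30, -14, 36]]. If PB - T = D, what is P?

P = [[3, -5, -5]]

PB = D + T = [[27, -8, 34]].
Since B sits to the right of P, P = (D + T)B⁻¹.
det B = 1; the adjugate gives B⁻¹ = [[15, 9, -23], [-5, -3, 8], [-13, -8, 20]].
P = (D + T)B⁻¹ = [[3, -5, -5]].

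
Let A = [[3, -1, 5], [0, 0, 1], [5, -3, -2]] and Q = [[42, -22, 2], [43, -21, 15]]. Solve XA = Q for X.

Since A sits to the right of X, X = QA⁻¹.
det A = 4; the adjugate gives A⁻¹ = [[3/4, -17/4, -1/4], [5/4, -31/4, -3/4], [0, 1, 0]].
X = QA⁻¹ = [[42, -22, 2], [43, -21, 15]] · [[3/4, -17/4, -1/4], [5/4, -31/4, -3/4], [0, 1, 0]] = [[4, -6, 6], [6, -5, 5]].

X = [[4, -6, 6], [6, -5, 5]]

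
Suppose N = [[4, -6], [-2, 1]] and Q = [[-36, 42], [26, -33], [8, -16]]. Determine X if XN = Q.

N is on the right of X, so right-multiply by N⁻¹: X = QN⁻¹.
det N = -8; the adjugate gives N⁻¹ = [[-1/8, -3/4], [-1/4, -1/2]].
X = QN⁻¹ = [[-36, 42], [26, -33], [8, -16]] · [[-1/8, -3/4], [-1/4, -1/2]] = [[-6, 6], [5, -3], [3, 2]].

X = [[-6, 6], [5, -3], [3, 2]]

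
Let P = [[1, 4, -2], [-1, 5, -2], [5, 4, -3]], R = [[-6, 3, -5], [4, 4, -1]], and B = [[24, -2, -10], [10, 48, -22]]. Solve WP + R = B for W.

W = [[0, -5, 5], [5, 4, 1]]

WP = B − R = [[30, -5, -5], [6, 44, -21]].
Since P sits to the right of W, W = (B − R)P⁻¹.
det P = -1, so P⁻¹ = [[7, -4, -2], [13, -7, -4], [29, -16, -9]].
W = (B − R)P⁻¹ = [[0, -5, 5], [5, 4, 1]].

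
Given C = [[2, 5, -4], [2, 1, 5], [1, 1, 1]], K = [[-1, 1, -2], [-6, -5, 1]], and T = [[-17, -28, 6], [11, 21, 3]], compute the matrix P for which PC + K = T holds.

P = [[-5, -2, -2], [4, 3, 3]]

PC = T − K = [[-16, -29, 8], [17, 26, 2]].
C is on the right of P, so right-multiply by C⁻¹: P = (T − K)C⁻¹.
C has determinant 3; C⁻¹ = [[-4/3, -3, 29/3], [1, 2, -6], [1/3, 1, -8/3]].
P = (T − K)C⁻¹ = [[-5, -2, -2], [4, 3, 3]].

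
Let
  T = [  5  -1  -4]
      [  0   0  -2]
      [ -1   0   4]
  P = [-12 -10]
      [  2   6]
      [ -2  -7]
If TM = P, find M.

Left-multiplying both sides by T⁻¹ gives M = T⁻¹P.
det T = -2, so T⁻¹ = [[0, -2, -1], [-1, -8, -5], [0, -1/2, 0]].
M = T⁻¹P = [[0, -2, -1], [-1, -8, -5], [0, -1/2, 0]] · [[-12, -10], [2, 6], [-2, -7]] = [[-2, -5], [6, -3], [-1, -3]].

M = [[-2, -5], [6, -3], [-1, -3]]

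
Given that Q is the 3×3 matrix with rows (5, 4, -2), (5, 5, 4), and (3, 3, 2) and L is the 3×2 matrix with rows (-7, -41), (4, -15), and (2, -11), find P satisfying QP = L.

P = [[-5, -3], [5, -4], [1, 5]]

Left-multiplying both sides by Q⁻¹ gives P = Q⁻¹L.
det Q = -2; the adjugate gives Q⁻¹ = [[1, 7, -13], [-1, -8, 15], [0, 3/2, -5/2]].
P = Q⁻¹L = [[1, 7, -13], [-1, -8, 15], [0, 3/2, -5/2]] · [[-7, -41], [4, -15], [2, -11]] = [[-5, -3], [5, -4], [1, 5]].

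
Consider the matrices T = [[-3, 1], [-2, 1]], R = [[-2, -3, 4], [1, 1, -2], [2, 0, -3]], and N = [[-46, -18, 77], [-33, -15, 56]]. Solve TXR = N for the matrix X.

X = T⁻¹NR⁻¹ (apply T⁻¹ on the left and R⁻¹ on the right).
T has determinant -1; T⁻¹ = [[-1, 1], [-2, 3]].
det R = 1; the adjugate gives R⁻¹ = [[-3, -9, 2], [-1, -2, 0], [-2, -6, 1]].
T⁻¹N = [[13, 3, -21], [-7, -9, 14]].
X = (T⁻¹N)R⁻¹ = [[0, 3, 5], [2, -3, 0]].

X = [[0, 3, 5], [2, -3, 0]]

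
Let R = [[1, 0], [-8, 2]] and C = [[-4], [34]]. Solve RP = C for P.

P = [[-4], [1]]

Left-multiplying both sides by R⁻¹ gives P = R⁻¹C.
R has determinant 2; R⁻¹ = [[1, 0], [4, 1/2]].
P = R⁻¹C = [[1, 0], [4, 1/2]] · [[-4], [34]] = [[-4], [1]].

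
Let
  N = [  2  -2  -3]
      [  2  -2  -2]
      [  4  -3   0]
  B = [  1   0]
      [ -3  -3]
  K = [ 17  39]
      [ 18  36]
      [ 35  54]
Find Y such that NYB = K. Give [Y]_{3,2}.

Isolating Y: multiply by N⁻¹ from the left and B⁻¹ from the right, so Y = N⁻¹KB⁻¹.
N has determinant -2; N⁻¹ = [[3, -9/2, 1], [4, -6, 1], [-1, 1, 0]].
det B = -3, so B⁻¹ = [[1, 0], [-1, -1/3]].
N⁻¹K = [[5, 9], [-5, -6], [1, -3]].
Y = (N⁻¹K)B⁻¹ = [[-4, -3], [1, 2], [4, 1]].

1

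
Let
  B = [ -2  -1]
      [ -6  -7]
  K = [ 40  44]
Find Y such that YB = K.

Right-multiplying both sides by B⁻¹ gives Y = KB⁻¹.
B has determinant 8; B⁻¹ = [[-7/8, 1/8], [3/4, -1/4]].
Y = KB⁻¹ = [[40, 44]] · [[-7/8, 1/8], [3/4, -1/4]] = [[-2, -6]].

Y = [[-2, -6]]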